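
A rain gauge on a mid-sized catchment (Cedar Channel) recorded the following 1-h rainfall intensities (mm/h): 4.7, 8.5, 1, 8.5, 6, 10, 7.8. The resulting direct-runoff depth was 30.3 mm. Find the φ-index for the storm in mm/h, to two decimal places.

Only the 6 blocks with intensity above φ contribute runoff: 4.7, 8.5, 8.5, 6, 10, 7.8 mm/h.
Σ(I−φ)·Δt = d  ⇒  (4.7+8.5+8.5+6+10+7.8 − 6φ)·1 = 30.3
φ = (45.50 − 30.3/1) / 6 = 2.53 mm/h.

φ ≈ 2.53 mm/h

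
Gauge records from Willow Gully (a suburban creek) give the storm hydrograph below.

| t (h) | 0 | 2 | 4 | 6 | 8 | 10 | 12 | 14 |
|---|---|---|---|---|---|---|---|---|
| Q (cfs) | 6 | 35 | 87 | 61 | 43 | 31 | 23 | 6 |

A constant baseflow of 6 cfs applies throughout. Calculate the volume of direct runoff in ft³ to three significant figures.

V ≈ 1.76 × 10^6 ft³

Direct-runoff ordinates (Q − Q_b): 0.0, 29.0, 81.0, 55.0, 37.0, 25.0, 17.0, 0.0 cfs.
ΣQ_DR = 244.0 cfs.
With Δt = 2 h = 7200 s, V = ΣQ_DR · Δt = 244.0 × 7200 = 1.76 × 10^6 ft³.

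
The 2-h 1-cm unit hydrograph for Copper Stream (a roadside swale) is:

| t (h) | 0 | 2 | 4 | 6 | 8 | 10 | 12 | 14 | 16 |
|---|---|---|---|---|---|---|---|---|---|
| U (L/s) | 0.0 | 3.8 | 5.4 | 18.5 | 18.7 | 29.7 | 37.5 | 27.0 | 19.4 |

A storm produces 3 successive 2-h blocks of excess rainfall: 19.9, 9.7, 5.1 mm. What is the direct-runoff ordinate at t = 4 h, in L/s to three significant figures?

By discrete convolution, Q_j = Σ (P_i / 10 mm) · U_{j−i}.
At t = 4 h (j=2): Q = (19.9/10)·5.4 + (9.7/10)·3.8 + (5.1/10)·0.0 = 14.4 L/s.

Q ≈ 14.4 L/s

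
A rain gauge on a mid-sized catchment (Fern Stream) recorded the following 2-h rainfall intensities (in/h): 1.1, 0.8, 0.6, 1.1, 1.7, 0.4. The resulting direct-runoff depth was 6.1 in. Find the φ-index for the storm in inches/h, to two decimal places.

φ ≈ 0.45 in/h

Only the 5 blocks with intensity above φ contribute runoff: 1.1, 0.8, 0.6, 1.1, 1.7 in/h.
Σ(I−φ)·Δt = d  ⇒  (1.1+0.8+0.6+1.1+1.7 − 5φ)·2 = 6.1
φ = (5.300 − 6.1/2) / 5 = 0.45 in/h.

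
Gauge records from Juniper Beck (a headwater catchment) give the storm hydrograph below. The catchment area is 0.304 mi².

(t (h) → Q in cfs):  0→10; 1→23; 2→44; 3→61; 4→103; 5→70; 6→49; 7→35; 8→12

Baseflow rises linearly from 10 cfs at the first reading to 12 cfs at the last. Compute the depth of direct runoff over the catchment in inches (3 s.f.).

Direct runoff: 0.00, 12.75, 33.50, 50.25, 92.00, 58.75, 37.50, 23.25, 0.00 cfs; ΣQ_DR = 308.0 cfs.
V = ΣQ_DR · Δt = 308.0 × 3600 s = 1.109 × 10^6 ft³.
Over A = 0.304 mi², depth = V / A = 1.57 in.

d ≈ 1.57 in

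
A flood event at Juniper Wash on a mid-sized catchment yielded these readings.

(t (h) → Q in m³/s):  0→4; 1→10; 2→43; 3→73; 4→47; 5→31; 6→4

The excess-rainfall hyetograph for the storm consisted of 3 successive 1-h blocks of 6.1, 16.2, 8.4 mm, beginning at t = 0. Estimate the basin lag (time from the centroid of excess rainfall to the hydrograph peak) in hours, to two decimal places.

Centroid of excess rainfall: t_c = Σ P_i·t̄_i / ΣP_i = 1.5749 h (block centres at 0.5, 1.5, 2.5 h).
Hydrograph peak occurs at t = 3 h, so basin lag t_L = 3 − 1.5749 = 1.43 h.

t_L ≈ 1.43 h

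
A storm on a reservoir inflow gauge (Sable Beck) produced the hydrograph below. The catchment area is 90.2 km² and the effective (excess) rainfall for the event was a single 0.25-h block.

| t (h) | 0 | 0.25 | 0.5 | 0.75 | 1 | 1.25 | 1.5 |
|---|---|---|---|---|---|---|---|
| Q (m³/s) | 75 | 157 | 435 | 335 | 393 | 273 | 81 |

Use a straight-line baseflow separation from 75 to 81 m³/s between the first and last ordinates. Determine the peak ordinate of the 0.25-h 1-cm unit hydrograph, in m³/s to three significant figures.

Direct runoff: 0.00, 81.00, 358.00, 257.00, 314.00, 193.00, 0.00 m³/s; ΣQ_DR = 1203 m³/s, peak = 358.00 m³/s.
Runoff depth d = ΣQ_DR·Δt / A = 1203 × 900 / (90.2 km²) = 12.00 mm.
The 1-cm UH is the DRH scaled by (10 mm)/d, so U_p = 358.00 × 10/12.00 = 298 m³/s.

U_p ≈ 298 m³/s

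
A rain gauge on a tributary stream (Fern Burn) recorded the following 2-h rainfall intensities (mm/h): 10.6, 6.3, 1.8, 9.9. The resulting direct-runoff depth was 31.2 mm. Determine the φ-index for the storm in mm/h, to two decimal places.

Only the 3 blocks with intensity above φ contribute runoff: 10.6, 6.3, 9.9 mm/h.
Σ(I−φ)·Δt = d  ⇒  (10.6+6.3+9.9 − 3φ)·2 = 31.2
φ = (26.80 − 31.2/2) / 3 = 3.73 mm/h.

φ ≈ 3.73 mm/h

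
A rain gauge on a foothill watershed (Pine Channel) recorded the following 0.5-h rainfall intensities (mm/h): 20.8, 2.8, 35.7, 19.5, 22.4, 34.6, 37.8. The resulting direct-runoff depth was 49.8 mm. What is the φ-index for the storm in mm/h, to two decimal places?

φ ≈ 11.87 mm/h

Only the 6 blocks with intensity above φ contribute runoff: 20.8, 35.7, 19.5, 22.4, 34.6, 37.8 mm/h.
Σ(I−φ)·Δt = d  ⇒  (20.8+35.7+19.5+22.4+34.6+37.8 − 6φ)·0.5 = 49.8
φ = (170.8 − 49.8/0.5) / 6 = 11.87 mm/h.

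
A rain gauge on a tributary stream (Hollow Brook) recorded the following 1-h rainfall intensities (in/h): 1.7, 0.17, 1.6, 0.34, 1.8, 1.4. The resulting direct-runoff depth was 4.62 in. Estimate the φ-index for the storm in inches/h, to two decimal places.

Only the 4 blocks with intensity above φ contribute runoff: 1.7, 1.6, 1.8, 1.4 in/h.
Σ(I−φ)·Δt = d  ⇒  (1.7+1.6+1.8+1.4 − 4φ)·1 = 4.62
φ = (6.500 − 4.62/1) / 4 = 0.47 in/h.

φ ≈ 0.47 in/h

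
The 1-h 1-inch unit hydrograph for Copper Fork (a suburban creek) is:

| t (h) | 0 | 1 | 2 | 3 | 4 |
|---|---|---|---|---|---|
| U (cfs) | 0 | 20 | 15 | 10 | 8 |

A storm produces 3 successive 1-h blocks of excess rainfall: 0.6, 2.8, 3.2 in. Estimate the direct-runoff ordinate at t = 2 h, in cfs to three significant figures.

Q ≈ 65.0 cfs

By discrete convolution, Q_j = Σ (P_i / 1 in) · U_{j−i}.
At t = 2 h (j=2): Q = (0.6/1)·15 + (2.8/1)·20 + (3.2/1)·0 = 65.0 cfs.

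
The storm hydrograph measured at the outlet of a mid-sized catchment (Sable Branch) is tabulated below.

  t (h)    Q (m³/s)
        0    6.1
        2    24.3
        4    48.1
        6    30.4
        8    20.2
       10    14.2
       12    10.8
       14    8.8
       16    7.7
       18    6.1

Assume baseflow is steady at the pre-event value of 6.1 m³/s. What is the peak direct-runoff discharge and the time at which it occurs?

Subtracting baseflow gives direct-runoff ordinates: 0.0, 18.2, 42.0, 24.3, 14.1, 8.1, 4.7, 2.7, 1.6, 0.0 m³/s.
The maximum is 42.0 m³/s, occurring at the reading for t = 4 h.

Q_p = 42.0 m³/s at t = 4 h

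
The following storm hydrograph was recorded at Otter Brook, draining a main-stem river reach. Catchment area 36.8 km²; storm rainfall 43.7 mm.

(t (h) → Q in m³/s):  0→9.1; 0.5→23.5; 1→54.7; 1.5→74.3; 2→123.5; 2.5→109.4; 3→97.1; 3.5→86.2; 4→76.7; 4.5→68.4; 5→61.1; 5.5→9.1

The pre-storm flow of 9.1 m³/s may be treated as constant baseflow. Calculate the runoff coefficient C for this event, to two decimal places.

C ≈ 0.77

ΣQ_DR = 683.9 m³/s; V = ΣQ_DR·Δt = 1.231 × 10^6 m³.
Runoff depth d = V / A = 33.45 mm.
C = d / P = 33.45 / 43.7 = 0.77.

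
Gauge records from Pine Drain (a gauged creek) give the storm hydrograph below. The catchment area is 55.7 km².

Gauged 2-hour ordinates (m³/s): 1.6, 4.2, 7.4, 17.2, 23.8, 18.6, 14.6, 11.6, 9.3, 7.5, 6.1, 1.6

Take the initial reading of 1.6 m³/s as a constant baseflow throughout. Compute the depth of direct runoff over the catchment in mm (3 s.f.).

d ≈ 13.5 mm

Direct runoff: 0.0, 2.6, 5.8, 15.6, 22.2, 17.0, 13.0, 10.0, 7.7, 5.9, 4.5, 0.0 m³/s; ΣQ_DR = 104.3 m³/s.
V = ΣQ_DR · Δt = 104.3 × 7200 s = 7.510 × 10^5 m³.
Over A = 55.7 km², depth = V / A = 13.5 mm.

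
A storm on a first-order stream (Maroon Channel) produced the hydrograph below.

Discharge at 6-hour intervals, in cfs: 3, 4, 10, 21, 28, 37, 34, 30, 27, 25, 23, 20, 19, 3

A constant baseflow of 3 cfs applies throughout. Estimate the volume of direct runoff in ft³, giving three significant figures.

Direct-runoff ordinates (Q − Q_b): 0.0, 1.0, 7.0, 18.0, 25.0, 34.0, 31.0, 27.0, 24.0, 22.0, 20.0, 17.0, 16.0, 0.0 cfs.
ΣQ_DR = 242.0 cfs.
With Δt = 6 h = 21600 s, V = ΣQ_DR · Δt = 242.0 × 21600 = 5.23 × 10^6 ft³.

V ≈ 5.23 × 10^6 ft³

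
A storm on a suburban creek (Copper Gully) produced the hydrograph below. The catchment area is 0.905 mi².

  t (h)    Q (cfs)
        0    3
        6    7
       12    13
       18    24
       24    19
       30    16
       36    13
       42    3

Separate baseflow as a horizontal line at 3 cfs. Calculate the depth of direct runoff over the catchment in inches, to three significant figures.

d ≈ 0.760 in

Direct runoff: 0.0, 4.0, 10.0, 21.0, 16.0, 13.0, 10.0, 0.0 cfs; ΣQ_DR = 74.00 cfs.
V = ΣQ_DR · Δt = 74.00 × 21600 s = 1.598 × 10^6 ft³.
Over A = 0.905 mi², depth = V / A = 0.760 in.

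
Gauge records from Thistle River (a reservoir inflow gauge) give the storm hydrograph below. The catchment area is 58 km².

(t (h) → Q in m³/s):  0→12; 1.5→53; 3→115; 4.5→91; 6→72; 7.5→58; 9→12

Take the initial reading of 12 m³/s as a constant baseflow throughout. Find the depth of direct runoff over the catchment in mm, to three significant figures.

Direct runoff: 0.0, 41.0, 103.0, 79.0, 60.0, 46.0, 0.0 m³/s; ΣQ_DR = 329.0 m³/s.
V = ΣQ_DR · Δt = 329.0 × 5400 s = 1.777 × 10^6 m³.
Over A = 58 km², depth = V / A = 30.6 mm.

d ≈ 30.6 mm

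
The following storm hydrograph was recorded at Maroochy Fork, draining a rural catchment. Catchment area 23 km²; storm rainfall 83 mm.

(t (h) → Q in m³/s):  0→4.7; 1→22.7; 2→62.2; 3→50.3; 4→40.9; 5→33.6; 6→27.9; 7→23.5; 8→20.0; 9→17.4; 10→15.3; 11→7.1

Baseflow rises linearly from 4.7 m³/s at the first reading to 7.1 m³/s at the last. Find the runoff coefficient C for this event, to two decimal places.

ΣQ_DR = 254.8 m³/s; V = ΣQ_DR·Δt = 9.173 × 10^5 m³.
Runoff depth d = V / A = 39.88 mm.
C = d / P = 39.88 / 83 = 0.48.

C ≈ 0.48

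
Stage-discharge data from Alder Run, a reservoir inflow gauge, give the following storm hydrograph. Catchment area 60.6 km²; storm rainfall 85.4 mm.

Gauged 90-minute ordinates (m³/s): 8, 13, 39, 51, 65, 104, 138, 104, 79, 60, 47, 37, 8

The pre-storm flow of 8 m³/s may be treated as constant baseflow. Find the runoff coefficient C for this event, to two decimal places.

ΣQ_DR = 649.0 m³/s; V = ΣQ_DR·Δt = 3.505 × 10^6 m³.
Runoff depth d = V / A = 57.83 mm.
C = d / P = 57.83 / 85.4 = 0.68.

C ≈ 0.68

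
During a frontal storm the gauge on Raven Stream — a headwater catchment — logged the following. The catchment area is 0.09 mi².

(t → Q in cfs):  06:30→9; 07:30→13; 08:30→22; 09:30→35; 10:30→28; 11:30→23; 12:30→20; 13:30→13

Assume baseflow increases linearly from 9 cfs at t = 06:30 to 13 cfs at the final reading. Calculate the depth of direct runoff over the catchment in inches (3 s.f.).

d ≈ 1.29 in

Direct runoff: 0.00, 3.43, 11.86, 24.29, 16.71, 11.14, 7.57, 0.00 cfs; ΣQ_DR = 75.00 cfs.
V = ΣQ_DR · Δt = 75.00 × 3600 s = 2.700 × 10^5 ft³.
Over A = 0.09 mi², depth = V / A = 1.29 in.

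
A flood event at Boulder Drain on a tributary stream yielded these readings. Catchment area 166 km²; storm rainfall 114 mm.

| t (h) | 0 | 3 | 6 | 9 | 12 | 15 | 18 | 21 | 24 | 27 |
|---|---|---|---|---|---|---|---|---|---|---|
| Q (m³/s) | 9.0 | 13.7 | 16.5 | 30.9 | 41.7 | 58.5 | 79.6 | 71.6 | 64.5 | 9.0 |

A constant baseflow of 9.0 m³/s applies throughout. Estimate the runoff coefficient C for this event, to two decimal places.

ΣQ_DR = 305.0 m³/s; V = ΣQ_DR·Δt = 3.294 × 10^6 m³.
Runoff depth d = V / A = 19.84 mm.
C = d / P = 19.84 / 114 = 0.17.

C ≈ 0.17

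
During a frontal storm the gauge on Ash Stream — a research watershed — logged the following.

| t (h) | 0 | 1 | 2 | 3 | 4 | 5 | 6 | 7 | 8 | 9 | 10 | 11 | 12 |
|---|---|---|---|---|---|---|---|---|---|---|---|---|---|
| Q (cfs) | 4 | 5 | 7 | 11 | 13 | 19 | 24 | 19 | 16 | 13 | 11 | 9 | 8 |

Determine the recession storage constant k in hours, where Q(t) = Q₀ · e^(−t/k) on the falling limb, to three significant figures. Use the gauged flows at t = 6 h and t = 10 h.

On the falling limb, Q drops from 24 to 11 cfs between t = 6 h and t = 10 h (Δt = 4 h).
k = −Δt / ln(Q₂/Q₁) = −4 / ln(11/24) = 5.13 h.

k ≈ 5.13 h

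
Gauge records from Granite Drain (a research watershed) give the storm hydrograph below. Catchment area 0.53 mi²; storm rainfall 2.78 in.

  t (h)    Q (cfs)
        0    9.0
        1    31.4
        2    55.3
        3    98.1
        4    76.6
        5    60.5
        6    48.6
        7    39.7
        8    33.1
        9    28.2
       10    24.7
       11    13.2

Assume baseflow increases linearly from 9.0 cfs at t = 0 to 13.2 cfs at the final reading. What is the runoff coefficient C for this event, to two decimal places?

C ≈ 0.41

ΣQ_DR = 385.2 cfs; V = ΣQ_DR·Δt = 1.387 × 10^6 ft³.
Runoff depth d = V / A = 1.126 in.
C = d / P = 1.126 / 2.78 = 0.41.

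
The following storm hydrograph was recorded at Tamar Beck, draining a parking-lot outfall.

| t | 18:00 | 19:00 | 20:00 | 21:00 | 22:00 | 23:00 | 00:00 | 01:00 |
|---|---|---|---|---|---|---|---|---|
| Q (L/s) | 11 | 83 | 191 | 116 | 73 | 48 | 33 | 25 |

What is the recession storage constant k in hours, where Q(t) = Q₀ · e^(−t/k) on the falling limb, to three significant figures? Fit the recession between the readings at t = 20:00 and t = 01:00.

On the falling limb, Q drops from 191 to 25 L/s between t = 20:00 and t = 01:00 (Δt = 5 h).
k = −Δt / ln(Q₂/Q₁) = −5 / ln(25/191) = 2.46 h.

k ≈ 2.46 h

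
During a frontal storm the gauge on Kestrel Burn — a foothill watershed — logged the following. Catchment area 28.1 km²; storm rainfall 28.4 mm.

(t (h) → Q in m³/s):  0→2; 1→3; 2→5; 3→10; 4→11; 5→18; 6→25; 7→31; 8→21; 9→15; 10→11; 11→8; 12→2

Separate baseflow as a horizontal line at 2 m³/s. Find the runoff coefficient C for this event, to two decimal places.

C ≈ 0.61

ΣQ_DR = 136.0 m³/s; V = ΣQ_DR·Δt = 4.896 × 10^5 m³.
Runoff depth d = V / A = 17.42 mm.
C = d / P = 17.42 / 28.4 = 0.61.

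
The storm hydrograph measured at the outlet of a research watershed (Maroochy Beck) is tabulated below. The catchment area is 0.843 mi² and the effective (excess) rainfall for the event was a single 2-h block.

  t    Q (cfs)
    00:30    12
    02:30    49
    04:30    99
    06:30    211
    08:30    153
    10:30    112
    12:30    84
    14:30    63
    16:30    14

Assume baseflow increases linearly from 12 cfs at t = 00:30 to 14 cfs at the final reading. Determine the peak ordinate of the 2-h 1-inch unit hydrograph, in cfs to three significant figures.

Direct runoff: 0.00, 36.75, 86.50, 198.25, 140.00, 98.75, 70.50, 49.25, 0.00 cfs; ΣQ_DR = 680.0 cfs, peak = 198.25 cfs.
Runoff depth d = ΣQ_DR·Δt / A = 680.0 × 7200 / (0.843 mi²) = 2.500 in.
The 1-inch UH is the DRH scaled by (1 in)/d, so U_p = 198.25 × 1/2.500 = 79.3 cfs.

U_p ≈ 79.3 cfs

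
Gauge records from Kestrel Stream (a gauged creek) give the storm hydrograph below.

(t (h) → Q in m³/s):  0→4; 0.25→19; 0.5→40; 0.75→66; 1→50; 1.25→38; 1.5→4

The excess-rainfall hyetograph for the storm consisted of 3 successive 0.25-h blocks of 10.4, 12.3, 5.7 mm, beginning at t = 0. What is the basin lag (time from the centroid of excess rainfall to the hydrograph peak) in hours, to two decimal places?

Centroid of excess rainfall: t_c = Σ P_i·t̄_i / ΣP_i = 0.3336 h (block centres at 0.125, 0.375, 0.625 h).
Hydrograph peak occurs at t = 0.75 h, so basin lag t_L = 0.75 − 0.3336 = 0.42 h.

t_L ≈ 0.42 h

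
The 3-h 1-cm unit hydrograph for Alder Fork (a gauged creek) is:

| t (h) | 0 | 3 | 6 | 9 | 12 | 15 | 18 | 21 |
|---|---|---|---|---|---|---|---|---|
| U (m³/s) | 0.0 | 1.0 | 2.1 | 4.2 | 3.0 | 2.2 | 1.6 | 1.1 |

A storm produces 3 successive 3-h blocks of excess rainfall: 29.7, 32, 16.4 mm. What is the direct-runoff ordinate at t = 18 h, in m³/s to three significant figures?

By discrete convolution, Q_j = Σ (P_i / 10 mm) · U_{j−i}.
At t = 18 h (j=6): Q = (29.7/10)·1.6 + (32/10)·2.2 + (16.4/10)·3.0 = 16.7 m³/s.

Q ≈ 16.7 m³/s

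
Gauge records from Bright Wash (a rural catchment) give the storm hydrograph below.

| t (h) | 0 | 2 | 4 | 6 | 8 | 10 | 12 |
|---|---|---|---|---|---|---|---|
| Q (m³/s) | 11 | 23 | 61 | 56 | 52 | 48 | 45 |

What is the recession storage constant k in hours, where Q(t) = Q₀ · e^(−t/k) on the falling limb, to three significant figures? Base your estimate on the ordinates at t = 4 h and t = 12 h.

On the falling limb, Q drops from 61 to 45 m³/s between t = 4 h and t = 12 h (Δt = 8 h).
k = −Δt / ln(Q₂/Q₁) = −8 / ln(45/61) = 26.3 h.

k ≈ 26.3 h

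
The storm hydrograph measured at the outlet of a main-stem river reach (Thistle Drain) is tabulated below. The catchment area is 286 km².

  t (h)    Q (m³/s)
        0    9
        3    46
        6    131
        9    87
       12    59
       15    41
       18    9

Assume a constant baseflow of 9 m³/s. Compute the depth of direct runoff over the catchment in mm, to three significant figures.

Direct runoff: 0.0, 37.0, 122.0, 78.0, 50.0, 32.0, 0.0 m³/s; ΣQ_DR = 319.0 m³/s.
V = ΣQ_DR · Δt = 319.0 × 10800 s = 3.445 × 10^6 m³.
Over A = 286 km², depth = V / A = 12.0 mm.

d ≈ 12.0 mm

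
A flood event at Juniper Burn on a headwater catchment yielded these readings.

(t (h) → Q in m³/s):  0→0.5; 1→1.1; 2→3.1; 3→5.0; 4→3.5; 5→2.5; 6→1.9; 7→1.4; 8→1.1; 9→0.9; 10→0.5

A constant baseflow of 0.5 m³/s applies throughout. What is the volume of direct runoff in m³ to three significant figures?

Direct-runoff ordinates (Q − Q_b): 0.0, 0.6, 2.6, 4.5, 3.0, 2.0, 1.4, 0.9, 0.6, 0.4, 0.0 m³/s.
ΣQ_DR = 16.00 m³/s.
With Δt = 1 h = 3600 s, V = ΣQ_DR · Δt = 16.00 × 3600 = 57600 m³.

V ≈ 57600 m³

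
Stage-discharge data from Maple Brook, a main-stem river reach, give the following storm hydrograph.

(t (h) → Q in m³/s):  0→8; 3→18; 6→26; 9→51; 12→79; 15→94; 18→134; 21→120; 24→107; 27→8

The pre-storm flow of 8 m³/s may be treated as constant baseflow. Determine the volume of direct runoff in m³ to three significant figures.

Direct-runoff ordinates (Q − Q_b): 0.0, 10.0, 18.0, 43.0, 71.0, 86.0, 126.0, 112.0, 99.0, 0.0 m³/s.
ΣQ_DR = 565.0 m³/s.
With Δt = 3 h = 10800 s, V = ΣQ_DR · Δt = 565.0 × 10800 = 6.10 × 10^6 m³.

V ≈ 6.10 × 10^6 m³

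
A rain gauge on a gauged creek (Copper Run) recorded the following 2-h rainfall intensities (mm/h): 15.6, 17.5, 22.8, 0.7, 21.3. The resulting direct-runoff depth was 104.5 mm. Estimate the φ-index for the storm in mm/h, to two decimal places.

Only the 4 blocks with intensity above φ contribute runoff: 15.6, 17.5, 22.8, 21.3 mm/h.
Σ(I−φ)·Δt = d  ⇒  (15.6+17.5+22.8+21.3 − 4φ)·2 = 104.5
φ = (77.20 − 104.5/2) / 4 = 6.24 mm/h.

φ ≈ 6.24 mm/h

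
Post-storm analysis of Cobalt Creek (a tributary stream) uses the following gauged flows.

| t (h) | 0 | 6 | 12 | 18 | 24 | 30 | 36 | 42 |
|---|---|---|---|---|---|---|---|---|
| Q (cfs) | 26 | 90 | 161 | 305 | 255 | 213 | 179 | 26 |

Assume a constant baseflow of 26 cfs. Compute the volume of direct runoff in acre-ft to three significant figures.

V ≈ 519 acre-ft

Direct-runoff ordinates (Q − Q_b): 0.0, 64.0, 135.0, 279.0, 229.0, 187.0, 153.0, 0.0 cfs.
ΣQ_DR = 1047 cfs.
With Δt = 6 h = 21600 s, V = ΣQ_DR · Δt = 1047 × 21600 = 2.26 × 10^7 ft³ = 519 acre-ft.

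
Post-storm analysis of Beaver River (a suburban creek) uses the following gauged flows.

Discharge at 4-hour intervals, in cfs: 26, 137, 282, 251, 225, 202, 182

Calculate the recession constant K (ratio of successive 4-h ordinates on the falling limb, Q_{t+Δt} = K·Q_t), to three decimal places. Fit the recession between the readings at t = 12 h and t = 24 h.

Using the recession-limb readings at t = 12 h and t = 24 h: Q falls from 251 to 182 cfs over 3 intervals.
K = (Q₂/Q₁)^(1/3) = (182/251)^(1/3) = 0.898.

K ≈ 0.898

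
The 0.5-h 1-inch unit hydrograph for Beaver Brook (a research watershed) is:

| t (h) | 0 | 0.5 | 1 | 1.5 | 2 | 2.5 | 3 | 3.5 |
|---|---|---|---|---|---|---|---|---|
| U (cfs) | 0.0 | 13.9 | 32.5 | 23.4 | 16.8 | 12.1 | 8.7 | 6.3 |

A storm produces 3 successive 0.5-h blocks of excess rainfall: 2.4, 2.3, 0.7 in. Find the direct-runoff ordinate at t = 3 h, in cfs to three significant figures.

Q ≈ 60.5 cfs

By discrete convolution, Q_j = Σ (P_i / 1 in) · U_{j−i}.
At t = 3 h (j=6): Q = (2.4/1)·8.7 + (2.3/1)·12.1 + (0.7/1)·16.8 = 60.5 cfs.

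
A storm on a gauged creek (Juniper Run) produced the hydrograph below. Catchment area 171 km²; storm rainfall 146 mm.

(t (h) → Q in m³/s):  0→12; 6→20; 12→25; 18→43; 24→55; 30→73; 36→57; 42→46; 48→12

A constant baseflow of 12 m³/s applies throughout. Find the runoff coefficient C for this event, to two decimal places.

ΣQ_DR = 235.0 m³/s; V = ΣQ_DR·Δt = 5.076 × 10^6 m³.
Runoff depth d = V / A = 29.68 mm.
C = d / P = 29.68 / 146 = 0.20.

C ≈ 0.20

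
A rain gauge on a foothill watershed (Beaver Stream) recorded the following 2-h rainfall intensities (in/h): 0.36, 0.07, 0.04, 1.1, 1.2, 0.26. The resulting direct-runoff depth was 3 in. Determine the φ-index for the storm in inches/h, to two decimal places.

Only the 2 blocks with intensity above φ contribute runoff: 1.1, 1.2 in/h.
Σ(I−φ)·Δt = d  ⇒  (1.1+1.2 − 2φ)·2 = 3
φ = (2.300 − 3/2) / 2 = 0.40 in/h.

φ ≈ 0.40 in/h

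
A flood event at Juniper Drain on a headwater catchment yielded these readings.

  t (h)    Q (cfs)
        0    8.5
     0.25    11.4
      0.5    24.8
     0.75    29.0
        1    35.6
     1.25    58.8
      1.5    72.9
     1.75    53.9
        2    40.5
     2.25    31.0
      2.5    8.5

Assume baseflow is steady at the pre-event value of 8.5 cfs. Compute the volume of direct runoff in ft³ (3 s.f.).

V ≈ 2.53 × 10^5 ft³

Direct-runoff ordinates (Q − Q_b): 0.0, 2.9, 16.3, 20.5, 27.1, 50.3, 64.4, 45.4, 32.0, 22.5, 0.0 cfs.
ΣQ_DR = 281.4 cfs.
With Δt = 0.25 h = 900 s, V = ΣQ_DR · Δt = 281.4 × 900 = 2.53 × 10^5 ft³.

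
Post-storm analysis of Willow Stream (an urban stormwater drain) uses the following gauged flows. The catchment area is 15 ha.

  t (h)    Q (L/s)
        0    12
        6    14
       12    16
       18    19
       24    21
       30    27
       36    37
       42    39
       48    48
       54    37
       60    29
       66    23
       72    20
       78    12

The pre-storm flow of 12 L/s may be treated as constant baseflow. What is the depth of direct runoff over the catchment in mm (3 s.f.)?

d ≈ 26.8 mm

Direct runoff: 0.0, 2.0, 4.0, 7.0, 9.0, 15.0, 25.0, 27.0, 36.0, 25.0, 17.0, 11.0, 8.0, 0.0 L/s; ΣQ_DR = 186.0 L/s.
V = ΣQ_DR · Δt = 186.0 × 21600 s = 4.018 × 10^6 L.
Over A = 15 ha, depth = V / A = 26.8 mm.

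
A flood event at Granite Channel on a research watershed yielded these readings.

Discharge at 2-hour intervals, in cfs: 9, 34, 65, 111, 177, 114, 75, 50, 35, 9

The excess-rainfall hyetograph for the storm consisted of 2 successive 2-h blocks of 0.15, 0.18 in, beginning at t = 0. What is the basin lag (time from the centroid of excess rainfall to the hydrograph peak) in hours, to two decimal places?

Centroid of excess rainfall: t_c = Σ P_i·t̄_i / ΣP_i = 2.0909 h (block centres at 1, 3 h).
Hydrograph peak occurs at t = 8 h, so basin lag t_L = 8 − 2.0909 = 5.91 h.

t_L ≈ 5.91 h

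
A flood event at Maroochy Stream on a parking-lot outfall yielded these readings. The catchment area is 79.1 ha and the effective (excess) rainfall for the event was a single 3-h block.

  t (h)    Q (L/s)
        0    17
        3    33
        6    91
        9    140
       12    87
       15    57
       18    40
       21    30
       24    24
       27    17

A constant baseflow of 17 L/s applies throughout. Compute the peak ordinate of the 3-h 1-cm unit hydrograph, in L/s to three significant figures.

Direct runoff: 0.0, 16.0, 74.0, 123.0, 70.0, 40.0, 23.0, 13.0, 7.0, 0.0 L/s; ΣQ_DR = 366.0 L/s, peak = 123.0 L/s.
Runoff depth d = ΣQ_DR·Δt / A = 366.0 × 10800 / (79.1 ha) = 4.997 mm.
The 1-cm UH is the DRH scaled by (10 mm)/d, so U_p = 123.0 × 10/4.997 = 246 L/s.

U_p ≈ 246 L/s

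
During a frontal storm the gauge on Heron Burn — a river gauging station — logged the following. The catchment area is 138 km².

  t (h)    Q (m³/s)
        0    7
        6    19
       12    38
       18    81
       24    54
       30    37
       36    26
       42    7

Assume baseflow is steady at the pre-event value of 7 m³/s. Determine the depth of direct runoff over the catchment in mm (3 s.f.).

d ≈ 33.3 mm

Direct runoff: 0.0, 12.0, 31.0, 74.0, 47.0, 30.0, 19.0, 0.0 m³/s; ΣQ_DR = 213.0 m³/s.
V = ΣQ_DR · Δt = 213.0 × 21600 s = 4.601 × 10^6 m³.
Over A = 138 km², depth = V / A = 33.3 mm.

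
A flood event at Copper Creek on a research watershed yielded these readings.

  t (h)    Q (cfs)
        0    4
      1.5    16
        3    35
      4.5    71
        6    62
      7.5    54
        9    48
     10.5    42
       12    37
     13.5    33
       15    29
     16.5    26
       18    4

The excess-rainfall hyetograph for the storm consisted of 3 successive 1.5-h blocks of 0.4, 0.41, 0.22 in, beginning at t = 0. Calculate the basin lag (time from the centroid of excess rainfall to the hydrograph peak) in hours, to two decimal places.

t_L ≈ 2.51 h

Centroid of excess rainfall: t_c = Σ P_i·t̄_i / ΣP_i = 1.9879 h (block centres at 0.75, 2.25, 3.75 h).
Hydrograph peak occurs at t = 4.5 h, so basin lag t_L = 4.5 − 1.9879 = 2.51 h.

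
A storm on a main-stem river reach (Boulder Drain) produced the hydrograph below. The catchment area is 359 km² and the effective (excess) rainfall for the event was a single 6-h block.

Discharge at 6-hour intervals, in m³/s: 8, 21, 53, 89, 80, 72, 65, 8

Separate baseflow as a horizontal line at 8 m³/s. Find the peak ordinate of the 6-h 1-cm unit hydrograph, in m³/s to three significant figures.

Direct runoff: 0.0, 13.0, 45.0, 81.0, 72.0, 64.0, 57.0, 0.0 m³/s; ΣQ_DR = 332.0 m³/s, peak = 81.0 m³/s.
Runoff depth d = ΣQ_DR·Δt / A = 332.0 × 21600 / (359 km²) = 19.98 mm.
The 1-cm UH is the DRH scaled by (10 mm)/d, so U_p = 81.0 × 10/19.98 = 40.5 m³/s.

U_p ≈ 40.5 m³/s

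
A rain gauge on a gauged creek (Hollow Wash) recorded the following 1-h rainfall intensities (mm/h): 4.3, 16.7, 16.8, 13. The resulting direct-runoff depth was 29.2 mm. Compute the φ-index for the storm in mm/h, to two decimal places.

Only the 3 blocks with intensity above φ contribute runoff: 16.7, 16.8, 13 mm/h.
Σ(I−φ)·Δt = d  ⇒  (16.7+16.8+13 − 3φ)·1 = 29.2
φ = (46.50 − 29.2/1) / 3 = 5.77 mm/h.

φ ≈ 5.77 mm/h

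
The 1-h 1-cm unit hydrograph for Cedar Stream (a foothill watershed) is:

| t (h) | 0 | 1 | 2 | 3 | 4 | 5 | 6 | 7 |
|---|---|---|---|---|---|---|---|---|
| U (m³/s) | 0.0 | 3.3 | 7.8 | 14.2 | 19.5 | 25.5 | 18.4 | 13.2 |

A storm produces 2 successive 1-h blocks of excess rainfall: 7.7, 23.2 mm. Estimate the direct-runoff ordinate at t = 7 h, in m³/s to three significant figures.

By discrete convolution, Q_j = Σ (P_i / 10 mm) · U_{j−i}.
At t = 7 h (j=7): Q = (7.7/10)·13.2 + (23.2/10)·18.4 = 52.9 m³/s.

Q ≈ 52.9 m³/s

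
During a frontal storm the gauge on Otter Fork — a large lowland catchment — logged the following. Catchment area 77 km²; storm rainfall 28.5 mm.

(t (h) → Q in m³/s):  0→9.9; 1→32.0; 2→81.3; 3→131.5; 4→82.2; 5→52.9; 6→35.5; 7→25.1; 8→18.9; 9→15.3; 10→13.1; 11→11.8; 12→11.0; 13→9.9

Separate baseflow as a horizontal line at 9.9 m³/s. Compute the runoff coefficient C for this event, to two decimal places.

ΣQ_DR = 391.8 m³/s; V = ΣQ_DR·Δt = 1.410 × 10^6 m³.
Runoff depth d = V / A = 18.32 mm.
C = d / P = 18.32 / 28.5 = 0.64.

C ≈ 0.64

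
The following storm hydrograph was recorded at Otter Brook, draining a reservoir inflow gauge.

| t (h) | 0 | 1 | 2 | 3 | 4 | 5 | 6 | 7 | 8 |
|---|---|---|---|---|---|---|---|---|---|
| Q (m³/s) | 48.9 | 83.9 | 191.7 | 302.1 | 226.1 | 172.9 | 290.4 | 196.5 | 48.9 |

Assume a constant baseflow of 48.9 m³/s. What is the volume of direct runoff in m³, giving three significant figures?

V ≈ 4.04 × 10^6 m³

Direct-runoff ordinates (Q − Q_b): 0.0, 35.0, 142.8, 253.2, 177.2, 124.0, 241.5, 147.6, 0.0 m³/s.
ΣQ_DR = 1121 m³/s.
With Δt = 1 h = 3600 s, V = ΣQ_DR · Δt = 1121 × 3600 = 4.04 × 10^6 m³.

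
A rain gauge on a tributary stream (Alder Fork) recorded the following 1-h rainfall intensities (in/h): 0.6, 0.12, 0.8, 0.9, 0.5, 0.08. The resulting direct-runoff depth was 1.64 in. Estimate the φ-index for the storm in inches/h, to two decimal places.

Only the 4 blocks with intensity above φ contribute runoff: 0.6, 0.8, 0.9, 0.5 in/h.
Σ(I−φ)·Δt = d  ⇒  (0.6+0.8+0.9+0.5 − 4φ)·1 = 1.64
φ = (2.800 − 1.64/1) / 4 = 0.29 in/h.

φ ≈ 0.29 in/h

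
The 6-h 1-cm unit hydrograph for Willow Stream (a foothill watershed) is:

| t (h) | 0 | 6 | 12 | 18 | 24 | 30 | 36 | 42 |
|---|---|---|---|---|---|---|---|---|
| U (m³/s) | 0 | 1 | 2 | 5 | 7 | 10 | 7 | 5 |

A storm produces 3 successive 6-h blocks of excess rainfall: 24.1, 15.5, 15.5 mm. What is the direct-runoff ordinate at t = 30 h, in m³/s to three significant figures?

By discrete convolution, Q_j = Σ (P_i / 10 mm) · U_{j−i}.
At t = 30 h (j=5): Q = (24.1/10)·10 + (15.5/10)·7 + (15.5/10)·5 = 42.7 m³/s.

Q ≈ 42.7 m³/s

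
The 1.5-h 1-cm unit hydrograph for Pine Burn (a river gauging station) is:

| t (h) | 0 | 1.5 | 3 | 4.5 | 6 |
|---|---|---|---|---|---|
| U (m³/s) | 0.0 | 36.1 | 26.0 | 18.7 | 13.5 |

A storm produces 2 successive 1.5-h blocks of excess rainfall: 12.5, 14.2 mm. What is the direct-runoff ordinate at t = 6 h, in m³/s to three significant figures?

Q ≈ 43.4 m³/s

By discrete convolution, Q_j = Σ (P_i / 10 mm) · U_{j−i}.
At t = 6 h (j=4): Q = (12.5/10)·13.5 + (14.2/10)·18.7 = 43.4 m³/s.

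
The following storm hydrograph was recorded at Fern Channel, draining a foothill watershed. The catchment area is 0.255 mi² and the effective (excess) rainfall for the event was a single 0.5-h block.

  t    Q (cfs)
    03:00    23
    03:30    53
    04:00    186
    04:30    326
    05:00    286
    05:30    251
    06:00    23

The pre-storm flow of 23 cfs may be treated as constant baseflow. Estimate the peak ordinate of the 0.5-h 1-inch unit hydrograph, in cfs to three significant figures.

Direct runoff: 0.0, 30.0, 163.0, 303.0, 263.0, 228.0, 0.0 cfs; ΣQ_DR = 987.0 cfs, peak = 303.0 cfs.
Runoff depth d = ΣQ_DR·Δt / A = 987.0 × 1800 / (0.255 mi²) = 2.999 in.
The 1-inch UH is the DRH scaled by (1 in)/d, so U_p = 303.0 × 1/2.999 = 101 cfs.

U_p ≈ 101 cfs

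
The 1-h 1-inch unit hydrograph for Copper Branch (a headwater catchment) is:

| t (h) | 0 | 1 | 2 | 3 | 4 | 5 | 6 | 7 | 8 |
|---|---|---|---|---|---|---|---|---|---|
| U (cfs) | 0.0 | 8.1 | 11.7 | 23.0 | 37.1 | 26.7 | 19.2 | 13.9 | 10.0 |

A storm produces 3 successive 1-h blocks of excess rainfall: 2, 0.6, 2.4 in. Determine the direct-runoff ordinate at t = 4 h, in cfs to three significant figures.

Q ≈ 116 cfs

By discrete convolution, Q_j = Σ (P_i / 1 in) · U_{j−i}.
At t = 4 h (j=4): Q = (2/1)·37.1 + (0.6/1)·23.0 + (2.4/1)·11.7 = 116 cfs.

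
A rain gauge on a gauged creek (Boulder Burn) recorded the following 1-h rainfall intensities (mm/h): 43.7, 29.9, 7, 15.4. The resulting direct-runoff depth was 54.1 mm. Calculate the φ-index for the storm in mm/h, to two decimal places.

φ ≈ 11.63 mm/h

Only the 3 blocks with intensity above φ contribute runoff: 43.7, 29.9, 15.4 mm/h.
Σ(I−φ)·Δt = d  ⇒  (43.7+29.9+15.4 − 3φ)·1 = 54.1
φ = (89.00 − 54.1/1) / 3 = 11.63 mm/h.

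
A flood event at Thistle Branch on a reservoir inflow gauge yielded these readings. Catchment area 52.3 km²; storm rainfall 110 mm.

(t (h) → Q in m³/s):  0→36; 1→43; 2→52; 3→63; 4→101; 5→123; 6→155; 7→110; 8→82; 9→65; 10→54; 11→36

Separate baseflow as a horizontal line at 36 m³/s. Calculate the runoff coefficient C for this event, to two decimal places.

ΣQ_DR = 488.0 m³/s; V = ΣQ_DR·Δt = 1.757 × 10^6 m³.
Runoff depth d = V / A = 33.59 mm.
C = d / P = 33.59 / 110 = 0.31.

C ≈ 0.31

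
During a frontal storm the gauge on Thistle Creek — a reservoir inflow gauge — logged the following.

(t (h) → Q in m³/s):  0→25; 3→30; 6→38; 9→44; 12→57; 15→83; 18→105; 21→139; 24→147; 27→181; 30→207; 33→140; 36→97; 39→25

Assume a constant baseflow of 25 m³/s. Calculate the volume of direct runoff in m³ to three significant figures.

V ≈ 1.05 × 10^7 m³

Direct-runoff ordinates (Q − Q_b): 0.0, 5.0, 13.0, 19.0, 32.0, 58.0, 80.0, 114.0, 122.0, 156.0, 182.0, 115.0, 72.0, 0.0 m³/s.
ΣQ_DR = 968.0 m³/s.
With Δt = 3 h = 10800 s, V = ΣQ_DR · Δt = 968.0 × 10800 = 1.05 × 10^7 m³.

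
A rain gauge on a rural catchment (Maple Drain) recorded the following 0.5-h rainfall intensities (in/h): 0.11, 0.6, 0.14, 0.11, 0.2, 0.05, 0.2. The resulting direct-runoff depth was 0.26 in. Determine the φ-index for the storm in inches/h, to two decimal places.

φ ≈ 0.16 in/h

Only the 3 blocks with intensity above φ contribute runoff: 0.6, 0.2, 0.2 in/h.
Σ(I−φ)·Δt = d  ⇒  (0.6+0.2+0.2 − 3φ)·0.5 = 0.26
φ = (1.000 − 0.26/0.5) / 3 = 0.16 in/h.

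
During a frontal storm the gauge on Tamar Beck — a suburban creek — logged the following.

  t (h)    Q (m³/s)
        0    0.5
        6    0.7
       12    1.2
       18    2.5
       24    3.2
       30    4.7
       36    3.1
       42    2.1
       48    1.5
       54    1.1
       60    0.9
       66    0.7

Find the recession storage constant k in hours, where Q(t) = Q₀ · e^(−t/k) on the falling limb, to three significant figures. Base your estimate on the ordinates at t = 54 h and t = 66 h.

On the falling limb, Q drops from 1.1 to 0.7 m³/s between t = 54 h and t = 66 h (Δt = 12 h).
k = −Δt / ln(Q₂/Q₁) = −12 / ln(0.7/1.1) = 26.5 h.

k ≈ 26.5 h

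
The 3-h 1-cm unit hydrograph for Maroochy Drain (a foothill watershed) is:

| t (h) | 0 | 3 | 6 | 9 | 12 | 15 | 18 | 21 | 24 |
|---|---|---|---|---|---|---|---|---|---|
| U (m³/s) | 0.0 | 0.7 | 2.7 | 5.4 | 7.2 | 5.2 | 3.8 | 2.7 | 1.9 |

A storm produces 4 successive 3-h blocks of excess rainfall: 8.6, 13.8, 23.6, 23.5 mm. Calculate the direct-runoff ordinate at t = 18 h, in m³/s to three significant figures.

Q ≈ 40.1 m³/s

By discrete convolution, Q_j = Σ (P_i / 10 mm) · U_{j−i}.
At t = 18 h (j=6): Q = (8.6/10)·3.8 + (13.8/10)·5.2 + (23.6/10)·7.2 + (23.5/10)·5.4 = 40.1 m³/s.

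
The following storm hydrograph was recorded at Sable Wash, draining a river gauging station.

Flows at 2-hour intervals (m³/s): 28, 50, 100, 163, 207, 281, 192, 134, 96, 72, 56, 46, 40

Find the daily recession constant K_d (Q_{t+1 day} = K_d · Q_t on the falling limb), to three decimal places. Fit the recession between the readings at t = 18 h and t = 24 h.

K_d ≈ 0.095

Between t = 18 h and t = 24 h the flow falls from 72 to 40 m³/s over 3×2 h = 6 h.
Per-interval ratio K = (40/72)^(1/3) = 0.8221; K_d = K^(24/2) = 0.095.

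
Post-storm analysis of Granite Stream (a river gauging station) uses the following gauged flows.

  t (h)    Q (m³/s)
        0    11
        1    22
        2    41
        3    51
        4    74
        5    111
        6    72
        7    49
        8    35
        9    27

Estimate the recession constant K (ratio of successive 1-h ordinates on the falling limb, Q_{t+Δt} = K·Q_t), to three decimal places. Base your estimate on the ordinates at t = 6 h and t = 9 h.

Using the recession-limb readings at t = 6 h and t = 9 h: Q falls from 72 to 27 m³/s over 3 intervals.
K = (Q₂/Q₁)^(1/3) = (27/72)^(1/3) = 0.721.

K ≈ 0.721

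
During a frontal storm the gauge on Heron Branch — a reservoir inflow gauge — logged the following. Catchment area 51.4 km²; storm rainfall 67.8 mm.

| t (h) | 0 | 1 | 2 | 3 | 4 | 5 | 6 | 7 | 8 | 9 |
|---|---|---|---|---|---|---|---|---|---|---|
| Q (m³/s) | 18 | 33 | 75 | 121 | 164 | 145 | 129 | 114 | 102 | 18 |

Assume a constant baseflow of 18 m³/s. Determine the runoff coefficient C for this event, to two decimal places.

C ≈ 0.76

ΣQ_DR = 739.0 m³/s; V = ΣQ_DR·Δt = 2.660 × 10^6 m³.
Runoff depth d = V / A = 51.76 mm.
C = d / P = 51.76 / 67.8 = 0.76.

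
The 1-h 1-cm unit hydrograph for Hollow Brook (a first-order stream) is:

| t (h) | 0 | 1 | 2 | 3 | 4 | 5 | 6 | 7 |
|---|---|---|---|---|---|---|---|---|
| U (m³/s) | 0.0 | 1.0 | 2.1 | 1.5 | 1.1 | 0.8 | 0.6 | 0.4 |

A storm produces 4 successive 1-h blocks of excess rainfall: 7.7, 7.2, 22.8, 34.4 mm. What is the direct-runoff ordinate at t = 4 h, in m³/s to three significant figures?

By discrete convolution, Q_j = Σ (P_i / 10 mm) · U_{j−i}.
At t = 4 h (j=4): Q = (7.7/10)·1.1 + (7.2/10)·1.5 + (22.8/10)·2.1 + (34.4/10)·1.0 = 10.2 m³/s.

Q ≈ 10.2 m³/s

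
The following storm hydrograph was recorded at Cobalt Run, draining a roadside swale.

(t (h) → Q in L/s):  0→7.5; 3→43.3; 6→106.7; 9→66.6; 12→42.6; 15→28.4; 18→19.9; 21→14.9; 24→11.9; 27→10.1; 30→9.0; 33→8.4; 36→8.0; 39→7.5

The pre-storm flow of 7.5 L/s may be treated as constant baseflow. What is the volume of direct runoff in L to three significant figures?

V ≈ 3.02 × 10^6 L

Direct-runoff ordinates (Q − Q_b): 0.0, 35.8, 99.2, 59.1, 35.1, 20.9, 12.4, 7.4, 4.4, 2.6, 1.5, 0.9, 0.5, 0.0 L/s.
ΣQ_DR = 279.8 L/s.
With Δt = 3 h = 10800 s, V = ΣQ_DR · Δt = 279.8 × 10800 = 3.02 × 10^6 L.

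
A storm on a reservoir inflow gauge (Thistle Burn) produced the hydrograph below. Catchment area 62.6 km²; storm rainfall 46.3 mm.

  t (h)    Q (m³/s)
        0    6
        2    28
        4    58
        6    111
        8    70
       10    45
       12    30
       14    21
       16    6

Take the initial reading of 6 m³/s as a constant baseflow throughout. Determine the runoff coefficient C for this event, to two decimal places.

C ≈ 0.80

ΣQ_DR = 321.0 m³/s; V = ΣQ_DR·Δt = 2.311 × 10^6 m³.
Runoff depth d = V / A = 36.92 mm.
C = d / P = 36.92 / 46.3 = 0.80.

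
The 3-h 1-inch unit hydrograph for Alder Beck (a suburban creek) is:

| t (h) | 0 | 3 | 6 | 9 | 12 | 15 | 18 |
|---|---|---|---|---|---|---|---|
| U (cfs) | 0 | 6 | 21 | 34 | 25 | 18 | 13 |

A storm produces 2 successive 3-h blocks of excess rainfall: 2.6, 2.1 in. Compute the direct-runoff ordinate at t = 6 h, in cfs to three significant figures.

By discrete convolution, Q_j = Σ (P_i / 1 in) · U_{j−i}.
At t = 6 h (j=2): Q = (2.6/1)·21 + (2.1/1)·6 = 67.2 cfs.

Q ≈ 67.2 cfs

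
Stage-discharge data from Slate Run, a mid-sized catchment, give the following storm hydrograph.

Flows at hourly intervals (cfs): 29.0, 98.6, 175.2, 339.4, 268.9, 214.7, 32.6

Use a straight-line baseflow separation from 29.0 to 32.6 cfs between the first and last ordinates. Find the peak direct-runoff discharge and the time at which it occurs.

Q_p = 308.60 cfs at t = 3 h

Subtracting baseflow gives direct-runoff ordinates: 0.00, 69.00, 145.00, 308.60, 237.50, 182.70, 0.00 cfs.
The maximum is 308.60 cfs, occurring at the reading for t = 3 h.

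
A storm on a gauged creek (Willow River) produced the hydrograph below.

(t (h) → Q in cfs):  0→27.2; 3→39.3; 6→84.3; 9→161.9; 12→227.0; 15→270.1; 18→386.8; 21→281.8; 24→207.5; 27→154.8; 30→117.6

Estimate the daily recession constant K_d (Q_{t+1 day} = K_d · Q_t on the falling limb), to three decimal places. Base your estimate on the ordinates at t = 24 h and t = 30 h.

K_d ≈ 0.103

Between t = 24 h and t = 30 h the flow falls from 207.5 to 117.6 cfs over 2×3 h = 6 h.
Per-interval ratio K = (117.6/207.5)^(1/2) = 0.7528; K_d = K^(24/3) = 0.103.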